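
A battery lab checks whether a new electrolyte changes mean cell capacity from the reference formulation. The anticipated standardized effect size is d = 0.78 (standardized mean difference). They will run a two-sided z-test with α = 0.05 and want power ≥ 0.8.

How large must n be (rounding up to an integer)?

Set Φ(δ − 1.960) = 0.8; then δ − 1.960 = Φ⁻¹(0.8) = 0.842, giving δ = 2.802.
(Ignoring the negligible lower-tail rejection probability gives the usual closed-form inversion.)
δ = d·√n ⇒ n = (δ/d)² = (2.802 / 0.78)² = 12.90.
Round up to the next whole unit.

n = 13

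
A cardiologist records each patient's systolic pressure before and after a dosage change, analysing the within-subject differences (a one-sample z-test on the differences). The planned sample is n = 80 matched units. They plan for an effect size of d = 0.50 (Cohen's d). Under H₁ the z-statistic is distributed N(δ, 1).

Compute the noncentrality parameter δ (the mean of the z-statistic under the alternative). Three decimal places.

δ ≈ 4.472

δ = d·√n = 0.50 × √80 = 4.4721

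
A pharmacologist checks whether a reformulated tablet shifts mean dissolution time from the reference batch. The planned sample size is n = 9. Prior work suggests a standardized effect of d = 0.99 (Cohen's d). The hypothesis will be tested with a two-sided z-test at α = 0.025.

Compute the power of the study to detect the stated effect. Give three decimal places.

Power ≈ 0.767

Noncentrality parameter: λ = d·√n = 0.99 × √9 = 2.9700
Critical value for a two-sided test at α = 0.025: z_{α/2} = 2.241.
Power = Φ(λ − 2.241) + Φ(−λ − 2.241) = Φ(0.729) + Φ(-5.211) = 0.7669 + 0.0000 = 0.7669.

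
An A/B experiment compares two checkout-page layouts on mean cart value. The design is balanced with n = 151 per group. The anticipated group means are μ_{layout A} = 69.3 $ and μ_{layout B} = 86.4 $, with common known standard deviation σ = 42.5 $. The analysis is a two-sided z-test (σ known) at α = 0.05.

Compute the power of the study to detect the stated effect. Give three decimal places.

Standardized effect: d = |μ_{layout A} − μ_{layout B}| / σ = |69.3 − 86.4| / 42.5 = 0.4024
Noncentrality parameter: δ = d·√(n/2) = 0.4024 × √(151/2) = 3.4961
Two-sided α = 0.05 → critical value z_{0.025} = 1.960.
Power = Φ(δ − 1.960) + Φ(−δ − 1.960) = Φ(1.536) + Φ(-5.456) = 0.9377 + 0.0000 = 0.9377.

Power ≈ 0.938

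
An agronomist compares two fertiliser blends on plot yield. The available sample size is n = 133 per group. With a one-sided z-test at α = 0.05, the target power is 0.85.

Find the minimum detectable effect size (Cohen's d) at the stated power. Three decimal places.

d ≈ 0.329

Required noncentrality: δ = z_{0.05} + z_{0.15} = 1.645 + 1.036 = 2.681.
δ = d·√(n/2) ⇒ d = δ/√(n/2) = 2.681/√(133/2) = 0.3288.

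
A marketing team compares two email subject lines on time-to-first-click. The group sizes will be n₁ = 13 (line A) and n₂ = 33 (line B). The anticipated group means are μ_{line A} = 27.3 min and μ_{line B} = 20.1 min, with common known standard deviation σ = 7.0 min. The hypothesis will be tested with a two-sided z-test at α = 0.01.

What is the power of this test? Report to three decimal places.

Power ≈ 0.714

Standardized effect: d = |μ_{line A} − μ_{line B}| / σ = |27.3 − 20.1| / 7.0 = 1.0286
Noncentrality parameter: δ = d / √(1/n₁ + 1/n₂) = 1.0286 / √(1/13 + 1/33) = 3.1411
Two-sided α = 0.01 → critical value z_{0.005} = 2.576.
Power = Φ(δ − 2.576) + Φ(−δ − 2.576) = Φ(0.565) + Φ(-5.717) = 0.7141 + 0.0000 = 0.7141.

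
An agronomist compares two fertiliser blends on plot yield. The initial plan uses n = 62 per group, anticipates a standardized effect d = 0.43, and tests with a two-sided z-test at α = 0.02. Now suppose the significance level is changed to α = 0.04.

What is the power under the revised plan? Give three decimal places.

δ = d·√(n/2) = 0.43 × √(62/2) = 2.3941 (unchanged). New critical value: z_{0.02} = 2.054.
Revised power = Φ(δ − 2.054) + Φ(−δ − 2.054) = Φ(0.340) + Φ(-4.448) = 0.6332 + 0.0000 = 0.6332.

Power ≈ 0.633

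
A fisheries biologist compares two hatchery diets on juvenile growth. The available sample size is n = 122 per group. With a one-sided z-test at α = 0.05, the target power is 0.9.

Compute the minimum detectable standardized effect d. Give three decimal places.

Required noncentrality: δ = z_{0.05} + z_{0.10} = 1.645 + 1.282 = 2.926.
δ = d·√(n/2) ⇒ d = δ/√(n/2) = 2.926/√(122/2) = 0.3747.

d ≈ 0.375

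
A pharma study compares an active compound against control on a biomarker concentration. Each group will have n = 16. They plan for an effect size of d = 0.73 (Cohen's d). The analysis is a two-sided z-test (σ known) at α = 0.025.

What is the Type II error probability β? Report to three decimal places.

Noncentrality parameter: δ = d·√(n/2) = 0.73 × √(16/2) = 2.0648
Two-sided α = 0.025 → critical value z_{0.0125} = 2.241.
Power = Φ(δ − 2.241) + Φ(−δ − 2.241) = Φ(-0.177) + Φ(-4.306) = 0.4299 + 0.0000 = 0.4299.
Type II error: β = 1 − power = 1 − 0.4299 = 0.5701.

β ≈ 0.570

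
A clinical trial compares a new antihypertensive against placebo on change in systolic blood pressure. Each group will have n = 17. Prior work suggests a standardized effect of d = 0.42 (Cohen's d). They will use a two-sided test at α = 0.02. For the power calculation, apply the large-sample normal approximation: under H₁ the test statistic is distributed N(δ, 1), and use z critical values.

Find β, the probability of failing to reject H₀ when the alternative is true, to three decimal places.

Noncentrality parameter: λ = d·√(n/2) = 0.42 × √(17/2) = 1.2245
Critical value for a two-sided test at α = 0.02: z_{α/2} = 2.326.
Power = Φ(λ − 2.326) + Φ(−λ − 2.326) = Φ(-1.102) + Φ(-3.551) = 0.1353 + 0.0002 = 0.1355.
Type II error: β = 1 − power = 1 − 0.1355 = 0.8645.

β ≈ 0.865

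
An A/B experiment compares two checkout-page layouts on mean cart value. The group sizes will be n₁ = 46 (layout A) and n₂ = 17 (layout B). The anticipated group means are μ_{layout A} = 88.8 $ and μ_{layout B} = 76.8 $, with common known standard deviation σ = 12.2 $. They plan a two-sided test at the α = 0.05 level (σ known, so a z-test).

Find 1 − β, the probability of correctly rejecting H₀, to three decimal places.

Power ≈ 0.934

Standardized effect: d = |μ_{layout A} − μ_{layout B}| / σ = |88.8 − 76.8| / 12.2 = 0.9836
Noncentrality parameter: δ = d / √(1/n₁ + 1/n₂) = 0.9836 / √(1/46 + 1/17) = 3.4654
Critical value for a two-sided test at α = 0.05: z_{α/2} = 1.960.
Power = Φ(δ − 1.960) + Φ(−δ − 1.960) = Φ(1.505) + Φ(-5.425) = 0.9339 + 0.0000 = 0.9339.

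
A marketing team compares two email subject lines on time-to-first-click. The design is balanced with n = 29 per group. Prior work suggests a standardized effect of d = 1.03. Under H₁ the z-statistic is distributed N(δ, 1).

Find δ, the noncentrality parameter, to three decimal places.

The noncentrality parameter scales effect size by the design's sample-size factor: δ = d·√(n/2) = 1.03 × √(29/2) = 3.9221

δ ≈ 3.922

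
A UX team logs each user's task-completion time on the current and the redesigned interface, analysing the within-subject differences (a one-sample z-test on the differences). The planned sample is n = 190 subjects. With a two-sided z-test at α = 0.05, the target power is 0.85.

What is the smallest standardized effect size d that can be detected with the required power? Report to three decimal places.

Required noncentrality: δ = z_{0.025} + z_{0.15} = 1.960 + 1.036 = 2.996.
(Lower-tail contribution to power is negligible for δ > 0.)
δ = d·√n ⇒ d = δ/√n = 2.996/√190 = 0.2174.

d ≈ 0.217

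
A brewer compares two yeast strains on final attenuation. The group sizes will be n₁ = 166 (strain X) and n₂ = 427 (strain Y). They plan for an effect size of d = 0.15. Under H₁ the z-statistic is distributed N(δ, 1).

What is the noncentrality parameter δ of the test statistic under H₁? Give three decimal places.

δ = d / √(1/n₁ + 1/n₂) = 0.15 / √(1/166 + 1/427) = 1.6400

δ ≈ 1.640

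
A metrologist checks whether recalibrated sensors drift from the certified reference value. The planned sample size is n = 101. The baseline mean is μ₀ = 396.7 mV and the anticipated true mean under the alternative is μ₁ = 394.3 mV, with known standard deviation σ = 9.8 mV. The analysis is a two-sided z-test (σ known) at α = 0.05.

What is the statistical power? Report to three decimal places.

Standardized effect: d = |μ₁ − μ₀| / σ = |394.3 − 396.7| / 9.8 = 0.2449
Noncentrality parameter: δ = d·√n = 0.2449 × √101 = 2.4612
Critical value for a two-sided test at α = 0.05: z_{α/2} = 1.960.
Power = Φ(δ − 1.960) + Φ(−δ − 1.960) = Φ(0.501) + Φ(-4.421) = 0.6919 + 0.0000 = 0.6919.

Power ≈ 0.692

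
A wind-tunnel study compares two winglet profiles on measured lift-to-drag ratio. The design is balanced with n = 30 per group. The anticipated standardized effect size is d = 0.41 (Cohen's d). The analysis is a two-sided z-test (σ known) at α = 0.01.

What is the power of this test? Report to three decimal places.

Noncentrality parameter: δ = d·√(n/2) = 0.41 × √(30/2) = 1.5879
Two-sided α = 0.01 → critical value z_{0.005} = 2.576.
Power = Φ(δ − 2.576) + Φ(−δ − 2.576) = Φ(-0.988) + Φ(-4.164) = 0.1616 + 0.0000 = 0.1616.

Power ≈ 0.162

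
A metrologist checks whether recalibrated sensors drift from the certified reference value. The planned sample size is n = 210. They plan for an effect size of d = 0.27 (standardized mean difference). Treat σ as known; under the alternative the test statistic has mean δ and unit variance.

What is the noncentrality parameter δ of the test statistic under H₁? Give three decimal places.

δ = d·√n = 0.27 × √210 = 3.9127

δ ≈ 3.913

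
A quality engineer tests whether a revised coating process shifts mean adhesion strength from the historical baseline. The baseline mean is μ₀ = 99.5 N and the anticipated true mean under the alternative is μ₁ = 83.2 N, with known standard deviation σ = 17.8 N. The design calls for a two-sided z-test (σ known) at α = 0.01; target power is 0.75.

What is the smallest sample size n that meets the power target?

Standardized effect: d = |μ₁ − μ₀| / σ = |83.2 − 99.5| / 17.8 = 0.9157
Set Φ(δ − 2.576) = 0.75; then δ − 2.576 = Φ⁻¹(0.75) = 0.674, giving δ = 3.250.
(For δ > 0 the lower-tail rejection region contributes negligibly to power, so the one-term inversion is standard.)
δ = d·√n ⇒ n = (δ/d)² = (3.250 / 0.9157)² = 12.60.
Round up to the next whole unit.

n = 13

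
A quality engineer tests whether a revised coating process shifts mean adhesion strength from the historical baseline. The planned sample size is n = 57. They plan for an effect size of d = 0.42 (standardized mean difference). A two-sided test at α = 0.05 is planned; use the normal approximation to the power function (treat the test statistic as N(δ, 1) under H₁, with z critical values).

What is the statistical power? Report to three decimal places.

Noncentrality parameter: δ = d·√n = 0.42 × √57 = 3.1709
Critical value for a two-sided test at α = 0.05: z_{α/2} = 1.960.
Power = Φ(δ − 1.960) + Φ(−δ − 1.960) = Φ(1.211) + Φ(-5.131) = 0.8870 + 0.0000 = 0.8870.

Power ≈ 0.887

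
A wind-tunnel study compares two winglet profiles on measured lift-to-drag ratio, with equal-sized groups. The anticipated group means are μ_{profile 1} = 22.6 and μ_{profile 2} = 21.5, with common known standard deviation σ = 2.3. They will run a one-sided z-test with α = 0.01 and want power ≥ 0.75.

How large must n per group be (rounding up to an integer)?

n = 79 per group

Standardized effect: d = |μ_{profile 1} − μ_{profile 2}| / σ = |22.6 − 21.5| / 2.3 = 0.4783
For power 0.75 need Φ(δ − z_{0.01}) = 0.75, so δ = z_{0.01} + z_{0.25} = 2.326 + 0.674 = 3.001.
δ = d·√(n/2) ⇒ n = 2(δ/d)² = 2 × (3.001 / 0.4783)² = 78.74.
Round up to the next whole unit.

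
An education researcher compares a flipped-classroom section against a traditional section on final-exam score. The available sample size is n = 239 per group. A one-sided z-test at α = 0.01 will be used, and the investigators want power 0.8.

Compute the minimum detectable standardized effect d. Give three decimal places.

Need Φ(δ − 2.326) = 0.8, so δ = 2.326 + 0.842 = 3.168.
δ = d·√(n/2) ⇒ d = δ/√(n/2) = 3.168/√(239/2) = 0.2898.

d ≈ 0.290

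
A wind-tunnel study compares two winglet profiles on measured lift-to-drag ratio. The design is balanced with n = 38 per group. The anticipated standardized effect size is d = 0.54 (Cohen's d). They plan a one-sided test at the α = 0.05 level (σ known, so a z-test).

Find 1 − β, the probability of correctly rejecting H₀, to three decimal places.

Power ≈ 0.761

Noncentrality parameter: δ = d·√(n/2) = 0.54 × √(38/2) = 2.3538
One-sided α = 0.05 → critical value z_{0.05} = 1.645.
Power = Φ(δ − 1.645) = Φ(0.709) = 0.7608.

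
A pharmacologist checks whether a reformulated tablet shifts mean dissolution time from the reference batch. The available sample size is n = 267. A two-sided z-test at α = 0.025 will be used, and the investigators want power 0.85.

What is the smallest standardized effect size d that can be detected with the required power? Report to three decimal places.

Need Φ(δ − 2.241) = 0.85, so δ = 2.241 + 1.036 = 3.278.
(The second rejection-region term Φ(−δ − z_{α/2}) is negligible and dropped.)
δ = d·√n ⇒ d = δ/√n = 3.278/√267 = 0.2006.

d ≈ 0.201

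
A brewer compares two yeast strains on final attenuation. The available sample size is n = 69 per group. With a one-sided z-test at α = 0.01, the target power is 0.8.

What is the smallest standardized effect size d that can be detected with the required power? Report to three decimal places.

Required noncentrality: δ = z_{0.01} + z_{0.20} = 2.326 + 0.842 = 3.168.
δ = d·√(n/2) ⇒ d = δ/√(n/2) = 3.168/√(69/2) = 0.5394.

d ≈ 0.539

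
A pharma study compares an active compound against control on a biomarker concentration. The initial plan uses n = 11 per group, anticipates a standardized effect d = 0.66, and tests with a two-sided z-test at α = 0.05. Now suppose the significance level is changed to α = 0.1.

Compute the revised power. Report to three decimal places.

δ = d·√(n/2) = 0.66 × √(11/2) = 1.5478 (unchanged). New critical value: z_{0.05} = 1.645.
Revised power = Φ(δ − 1.645) + Φ(−δ − 1.645) = Φ(-0.097) + Φ(-3.193) = 0.4614 + 0.0007 = 0.4621.

Power ≈ 0.462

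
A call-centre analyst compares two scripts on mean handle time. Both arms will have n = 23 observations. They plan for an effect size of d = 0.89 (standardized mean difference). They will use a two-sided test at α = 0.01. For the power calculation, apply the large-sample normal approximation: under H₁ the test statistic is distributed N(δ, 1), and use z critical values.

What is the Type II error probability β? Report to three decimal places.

β ≈ 0.329

Noncentrality parameter: δ = d·√(n/2) = 0.89 × √(23/2) = 3.0181
Critical value for a two-sided test at α = 0.01: z_{α/2} = 2.576.
Power = Φ(δ − 2.576) + Φ(−δ − 2.576) = Φ(0.442) + Φ(-5.594) = 0.6709 + 0.0000 = 0.6709.
Type II error: β = 1 − power = 1 − 0.6709 = 0.3291.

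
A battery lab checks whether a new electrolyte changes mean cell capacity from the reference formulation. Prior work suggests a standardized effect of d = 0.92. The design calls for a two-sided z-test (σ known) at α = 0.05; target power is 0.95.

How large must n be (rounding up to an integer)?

n = 16

For power 0.95 need Φ(δ − z_{0.025}) = 0.95, so δ = z_{0.025} + z_{0.05} = 1.960 + 1.645 = 3.605.
(The Φ(−δ − z_{α/2}) term is vanishingly small for δ > 0 and is dropped in the standard sample-size formula.)
δ = d·√n ⇒ n = (δ/d)² = (3.605 / 0.92)² = 15.35.
Round up to the next whole unit.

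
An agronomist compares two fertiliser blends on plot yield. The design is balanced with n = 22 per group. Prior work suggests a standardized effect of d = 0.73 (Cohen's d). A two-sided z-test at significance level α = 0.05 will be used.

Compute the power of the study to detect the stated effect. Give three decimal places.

Power ≈ 0.678

Noncentrality parameter: δ = d·√(n/2) = 0.73 × √(22/2) = 2.4211
Critical value for a two-sided test at α = 0.05: z_{α/2} = 1.960.
Power = Φ(δ − 1.960) + Φ(−δ − 1.960) = Φ(0.461) + Φ(-4.381) = 0.6777 + 0.0000 = 0.6777.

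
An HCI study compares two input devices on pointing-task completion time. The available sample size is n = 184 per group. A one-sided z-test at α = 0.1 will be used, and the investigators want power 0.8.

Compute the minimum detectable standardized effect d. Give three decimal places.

Required noncentrality: δ = z_{0.1} + z_{0.20} = 1.282 + 0.842 = 2.123.
δ = d·√(n/2) ⇒ d = δ/√(n/2) = 2.123/√(184/2) = 0.2214.

d ≈ 0.221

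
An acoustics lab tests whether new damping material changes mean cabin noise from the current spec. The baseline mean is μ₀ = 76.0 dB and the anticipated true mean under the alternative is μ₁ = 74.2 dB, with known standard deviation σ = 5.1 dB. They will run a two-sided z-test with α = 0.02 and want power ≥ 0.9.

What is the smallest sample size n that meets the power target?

n = 105

Standardized effect: d = |μ₁ − μ₀| / σ = |74.2 − 76.0| / 5.1 = 0.3529
For power 0.9 need Φ(δ − z_{0.01}) = 0.9, so δ = z_{0.01} + z_{0.10} = 2.326 + 1.282 = 3.608.
(The Φ(−δ − z_{α/2}) term is vanishingly small for δ > 0 and is dropped in the standard sample-size formula.)
δ = d·√n ⇒ n = (δ/d)² = (3.608 / 0.3529)² = 104.50.
Round up to the next whole unit.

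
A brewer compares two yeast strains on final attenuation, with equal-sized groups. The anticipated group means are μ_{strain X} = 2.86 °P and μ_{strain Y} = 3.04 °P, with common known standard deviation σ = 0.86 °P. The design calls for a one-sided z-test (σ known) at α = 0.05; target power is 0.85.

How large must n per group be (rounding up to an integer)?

Standardized effect: d = |μ_{strain X} − μ_{strain Y}| / σ = |2.86 − 3.04| / 0.86 = 0.2093
For power 0.85 need Φ(δ − z_{0.05}) = 0.85, so δ = z_{0.05} + z_{0.15} = 1.645 + 1.036 = 2.681.
δ = d·√(n/2) ⇒ n = 2(δ/d)² = 2 × (2.681 / 0.2093)² = 328.22.
Rounding up, n = 329 per group.

n = 329 per group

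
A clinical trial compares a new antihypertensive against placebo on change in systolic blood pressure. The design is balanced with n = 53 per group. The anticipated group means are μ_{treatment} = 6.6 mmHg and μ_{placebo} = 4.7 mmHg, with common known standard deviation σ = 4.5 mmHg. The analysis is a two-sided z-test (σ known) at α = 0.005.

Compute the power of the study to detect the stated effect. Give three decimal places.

Standardized effect: d = |μ_{treatment} − μ_{placebo}| / σ = |6.6 − 4.7| / 4.5 = 0.4222
Noncentrality parameter: λ = d·√(n/2) = 0.4222 × √(53/2) = 2.1735
Two-sided α = 0.005 → critical value z_{0.0025} = 2.807.
Power = Φ(λ − 2.807) + Φ(−λ − 2.807) = Φ(-0.634) + Φ(-4.981) = 0.2632 + 0.0000 = 0.2632.

Power ≈ 0.263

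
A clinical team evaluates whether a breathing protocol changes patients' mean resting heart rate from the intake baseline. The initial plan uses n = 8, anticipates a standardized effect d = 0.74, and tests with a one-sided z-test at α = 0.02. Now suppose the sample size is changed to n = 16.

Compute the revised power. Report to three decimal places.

Power ≈ 0.818

With n = 16: δ = d·√n = 0.74 × √16 = 2.9600. Critical value z_{0.02} = 2.054.
Revised power = P(Z > 2.054 − δ) = Φ(0.906) = 0.8176.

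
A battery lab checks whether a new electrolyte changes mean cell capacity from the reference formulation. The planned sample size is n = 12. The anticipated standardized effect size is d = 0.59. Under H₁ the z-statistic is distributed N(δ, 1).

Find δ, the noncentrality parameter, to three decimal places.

δ ≈ 2.044

δ = d·√n = 0.59 × √12 = 2.0438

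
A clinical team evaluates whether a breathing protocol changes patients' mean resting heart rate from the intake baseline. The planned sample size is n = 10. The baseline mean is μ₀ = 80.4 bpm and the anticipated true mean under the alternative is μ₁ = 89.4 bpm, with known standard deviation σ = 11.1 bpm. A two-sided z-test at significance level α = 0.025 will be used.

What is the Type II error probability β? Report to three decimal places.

Standardized effect: d = |μ₁ − μ₀| / σ = |89.4 − 80.4| / 11.1 = 0.8108
Noncentrality parameter: δ = d·√n = 0.8108 × √10 = 2.5640
Two-sided α = 0.025 → critical value z_{0.0125} = 2.241.
Power = Φ(δ − 2.241) + Φ(−δ − 2.241) = Φ(0.323) + Φ(-4.805) = 0.6265 + 0.0000 = 0.6265.
Type II error: β = 1 − power = 1 − 0.6265 = 0.3735.

β ≈ 0.373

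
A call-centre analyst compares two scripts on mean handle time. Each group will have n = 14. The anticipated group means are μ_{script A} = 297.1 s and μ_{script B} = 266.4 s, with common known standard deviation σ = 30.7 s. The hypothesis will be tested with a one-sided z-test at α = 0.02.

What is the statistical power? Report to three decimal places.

Standardized effect: d = |μ_{script A} − μ_{script B}| / σ = |297.1 − 266.4| / 30.7 = 1.0000
Noncentrality parameter: δ = d·√(n/2) = 1.0000 × √(14/2) = 2.6458
Critical value for a one-sided test at α = 0.02: z_α = 2.054.
Power = Φ(δ − 2.054) = Φ(0.592) = 0.7231.

Power ≈ 0.723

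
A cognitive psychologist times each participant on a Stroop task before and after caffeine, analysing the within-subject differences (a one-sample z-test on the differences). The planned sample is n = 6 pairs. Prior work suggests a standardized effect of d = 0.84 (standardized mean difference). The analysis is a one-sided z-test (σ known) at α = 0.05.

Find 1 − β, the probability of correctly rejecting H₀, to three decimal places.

Power ≈ 0.660

Noncentrality parameter: δ = d·√n = 0.84 × √6 = 2.0576
One-sided α = 0.05 → critical value z_{0.05} = 1.645.
Power = P(Z > 1.645 − δ) = Φ(0.413) = 0.6601.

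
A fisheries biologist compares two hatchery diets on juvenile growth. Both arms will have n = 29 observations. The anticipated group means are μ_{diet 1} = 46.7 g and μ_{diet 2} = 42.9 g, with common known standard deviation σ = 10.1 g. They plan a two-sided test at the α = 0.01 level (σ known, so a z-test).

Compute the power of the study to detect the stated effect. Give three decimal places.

Power ≈ 0.127

Standardized effect: d = |μ_{diet 1} − μ_{diet 2}| / σ = |46.7 − 42.9| / 10.1 = 0.3762
Noncentrality parameter: δ = d·√(n/2) = 0.3762 × √(29/2) = 1.4327
Two-sided α = 0.01 → critical value z_{0.005} = 2.576.
Power = Φ(δ − 2.576) + Φ(−δ − 2.576) = Φ(-1.143) + Φ(-4.008) = 0.1265 + 0.0000 = 0.1265.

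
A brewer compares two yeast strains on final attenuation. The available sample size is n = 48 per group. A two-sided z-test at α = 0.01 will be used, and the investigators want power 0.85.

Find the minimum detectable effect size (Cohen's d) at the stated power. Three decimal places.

Required noncentrality: δ = z_{0.005} + z_{0.15} = 2.576 + 1.036 = 3.612.
(The second rejection-region term Φ(−δ − z_{α/2}) is negligible and dropped.)
δ = d·√(n/2) ⇒ d = δ/√(n/2) = 3.612/√(48/2) = 0.7374.

d ≈ 0.737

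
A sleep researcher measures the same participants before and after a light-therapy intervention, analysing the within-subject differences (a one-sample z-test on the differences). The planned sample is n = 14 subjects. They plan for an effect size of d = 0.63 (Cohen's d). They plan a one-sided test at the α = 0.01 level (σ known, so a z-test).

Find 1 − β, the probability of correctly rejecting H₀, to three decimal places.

Noncentrality parameter: δ = d·√n = 0.63 × √14 = 2.3572
Critical value for a one-sided test at α = 0.01: z_α = 2.326.
Power = P(Z > 2.326 − δ) = Φ(0.031) = 0.5123.

Power ≈ 0.512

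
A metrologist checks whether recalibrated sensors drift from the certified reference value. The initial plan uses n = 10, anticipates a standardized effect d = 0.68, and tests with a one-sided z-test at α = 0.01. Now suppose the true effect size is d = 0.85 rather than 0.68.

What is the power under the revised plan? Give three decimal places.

With d = 0.85: δ = d·√n = 0.85 × √10 = 2.6879. Critical value z_{0.01} = 2.326.
Revised power = Φ(δ − 2.326) = Φ(0.362) = 0.6412.

Power ≈ 0.641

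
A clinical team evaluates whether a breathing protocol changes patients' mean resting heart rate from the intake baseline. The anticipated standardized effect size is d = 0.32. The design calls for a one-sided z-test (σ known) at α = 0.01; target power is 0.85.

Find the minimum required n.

n = 111

Set Φ(δ − 2.326) = 0.85; then δ − 2.326 = Φ⁻¹(0.85) = 1.036, giving δ = 3.363.
δ = d·√n ⇒ n = (δ/d)² = (3.363 / 0.32)² = 110.43.
Rounding up, n = 111.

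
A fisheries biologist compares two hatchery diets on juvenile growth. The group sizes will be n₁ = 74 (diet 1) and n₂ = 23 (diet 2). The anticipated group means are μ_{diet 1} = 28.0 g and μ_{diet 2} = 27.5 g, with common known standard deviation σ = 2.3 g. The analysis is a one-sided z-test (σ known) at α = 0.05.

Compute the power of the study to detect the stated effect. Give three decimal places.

Power ≈ 0.231

Standardized effect: d = |μ_{diet 1} − μ_{diet 2}| / σ = |28.0 − 27.5| / 2.3 = 0.2174
Noncentrality parameter: δ = d / √(1/n₁ + 1/n₂) = 0.2174 / √(1/74 + 1/23) = 0.9106
One-sided α = 0.05 → critical value z_{0.05} = 1.645.
Power = Φ(δ − 1.645) = Φ(-0.734) = 0.2314.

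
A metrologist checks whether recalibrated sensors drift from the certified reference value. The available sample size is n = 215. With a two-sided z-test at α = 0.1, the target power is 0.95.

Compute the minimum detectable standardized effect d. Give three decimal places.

d ≈ 0.224

Need Φ(δ − 1.645) = 0.95, so δ = 1.645 + 1.645 = 3.290.
(The second rejection-region term Φ(−δ − z_{α/2}) is negligible and dropped.)
δ = d·√n ⇒ d = δ/√n = 3.290/√215 = 0.2244.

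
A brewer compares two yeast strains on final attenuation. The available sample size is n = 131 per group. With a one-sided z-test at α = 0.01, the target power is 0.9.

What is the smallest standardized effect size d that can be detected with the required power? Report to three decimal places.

d ≈ 0.446

Need Φ(δ − 2.326) = 0.9, so δ = 2.326 + 1.282 = 3.608.
δ = d·√(n/2) ⇒ d = δ/√(n/2) = 3.608/√(131/2) = 0.4458.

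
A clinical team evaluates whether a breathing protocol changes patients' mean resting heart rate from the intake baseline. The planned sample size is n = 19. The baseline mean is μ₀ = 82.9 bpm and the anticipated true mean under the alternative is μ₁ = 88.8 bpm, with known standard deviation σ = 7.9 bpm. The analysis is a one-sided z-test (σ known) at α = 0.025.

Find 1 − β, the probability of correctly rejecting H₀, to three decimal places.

Standardized effect: d = |μ₁ − μ₀| / σ = |88.8 − 82.9| / 7.9 = 0.7468
Noncentrality parameter: δ = d·√n = 0.7468 × √19 = 3.2554
One-sided α = 0.025 → critical value z_{0.025} = 1.960.
Power = P(Z > 1.960 − δ) = Φ(1.295) = 0.9024.

Power ≈ 0.902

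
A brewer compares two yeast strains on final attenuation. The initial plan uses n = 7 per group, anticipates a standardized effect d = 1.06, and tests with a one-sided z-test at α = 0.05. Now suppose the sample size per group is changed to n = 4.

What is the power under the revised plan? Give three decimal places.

Power ≈ 0.442

With n = 4 per group: δ = d·√(n/2) = 1.06 × √(4/2) = 1.4991. Critical value z_{0.05} = 1.645.
Revised power = Φ(δ − 1.645) = Φ(-0.146) = 0.4420.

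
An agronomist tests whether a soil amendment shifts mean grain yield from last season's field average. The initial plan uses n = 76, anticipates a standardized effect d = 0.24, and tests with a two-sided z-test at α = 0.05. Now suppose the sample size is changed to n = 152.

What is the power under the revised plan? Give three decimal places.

Power ≈ 0.841

With n = 152: δ = d·√n = 0.24 × √152 = 2.9589. Critical value z_{0.025} = 1.960.
Revised power = Φ(δ − 1.960) + Φ(−δ − 1.960) = Φ(0.999) + Φ(-4.919) = 0.8411 + 0.0000 = 0.8411.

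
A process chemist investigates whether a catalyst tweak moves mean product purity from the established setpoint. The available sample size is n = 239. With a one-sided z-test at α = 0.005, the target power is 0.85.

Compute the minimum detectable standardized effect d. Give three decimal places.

Need Φ(δ − 2.576) = 0.85, so δ = 2.576 + 1.036 = 3.612.
δ = d·√n ⇒ d = δ/√n = 3.612/√239 = 0.2337.

d ≈ 0.234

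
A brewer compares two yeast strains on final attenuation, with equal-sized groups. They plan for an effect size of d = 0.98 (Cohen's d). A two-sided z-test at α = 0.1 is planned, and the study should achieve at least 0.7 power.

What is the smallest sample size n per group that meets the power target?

Set Φ(δ − 1.645) = 0.7; then δ − 1.645 = Φ⁻¹(0.7) = 0.524, giving δ = 2.169.
(For δ > 0 the lower-tail rejection region contributes negligibly to power, so the one-term inversion is standard.)
δ = d·√(n/2) ⇒ n = 2(δ/d)² = 2 × (2.169 / 0.98)² = 9.80.
Round up to the next whole unit.

n = 10 per group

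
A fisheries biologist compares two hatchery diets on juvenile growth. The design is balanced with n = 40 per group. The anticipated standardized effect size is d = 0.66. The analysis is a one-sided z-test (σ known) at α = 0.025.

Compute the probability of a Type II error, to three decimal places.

β ≈ 0.161

Noncentrality parameter: δ = d·√(n/2) = 0.66 × √(40/2) = 2.9516
Critical value for a one-sided test at α = 0.025: z_α = 1.960.
Power = Φ(δ − 1.960) = Φ(0.992) = 0.8393.
Type II error: β = 1 − power = 1 − 0.8393 = 0.1607.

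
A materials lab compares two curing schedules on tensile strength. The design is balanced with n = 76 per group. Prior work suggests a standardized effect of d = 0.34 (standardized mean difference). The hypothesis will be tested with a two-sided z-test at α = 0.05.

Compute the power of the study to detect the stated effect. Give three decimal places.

Power ≈ 0.554

Noncentrality parameter: δ = d·√(n/2) = 0.34 × √(76/2) = 2.0959
Critical value for a two-sided test at α = 0.05: z_{α/2} = 1.960.
Power = Φ(δ − 1.960) + Φ(−δ − 1.960) = Φ(0.136) + Φ(-4.056) = 0.5541 + 0.0000 = 0.5541.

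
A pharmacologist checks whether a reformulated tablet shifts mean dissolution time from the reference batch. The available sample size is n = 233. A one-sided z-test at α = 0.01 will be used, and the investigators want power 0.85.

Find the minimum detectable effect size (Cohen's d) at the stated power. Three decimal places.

d ≈ 0.220

Required noncentrality: δ = z_{0.01} + z_{0.15} = 2.326 + 1.036 = 3.363.
δ = d·√n ⇒ d = δ/√n = 3.363/√233 = 0.2203.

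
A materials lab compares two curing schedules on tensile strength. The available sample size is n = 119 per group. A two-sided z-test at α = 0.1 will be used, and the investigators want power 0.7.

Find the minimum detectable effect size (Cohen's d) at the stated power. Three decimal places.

d ≈ 0.281

Required noncentrality: δ = z_{0.05} + z_{0.30} = 1.645 + 0.524 = 2.169.
(Lower-tail contribution to power is negligible for δ > 0.)
δ = d·√(n/2) ⇒ d = δ/√(n/2) = 2.169/√(119/2) = 0.2812.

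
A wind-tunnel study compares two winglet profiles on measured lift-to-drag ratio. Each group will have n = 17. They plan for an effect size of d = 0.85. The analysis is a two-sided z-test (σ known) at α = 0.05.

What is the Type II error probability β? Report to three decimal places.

Noncentrality parameter: δ = d·√(n/2) = 0.85 × √(17/2) = 2.4782
Two-sided α = 0.05 → critical value z_{0.025} = 1.960.
Power = Φ(δ − 1.960) + Φ(−δ − 1.960) = Φ(0.518) + Φ(-4.438) = 0.6978 + 0.0000 = 0.6978.
Type II error: β = 1 − power = 1 − 0.6978 = 0.3022.

β ≈ 0.302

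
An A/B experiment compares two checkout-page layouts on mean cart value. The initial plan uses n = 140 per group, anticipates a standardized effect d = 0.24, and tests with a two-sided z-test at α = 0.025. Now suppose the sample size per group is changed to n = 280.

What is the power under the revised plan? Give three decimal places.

Power ≈ 0.725

With n = 280 per group: δ = d·√(n/2) = 0.24 × √(280/2) = 2.8397. Critical value z_{0.0125} = 2.241.
Revised power = Φ(δ − 2.241) + Φ(−δ − 2.241) = Φ(0.598) + Φ(-5.081) = 0.7252 + 0.0000 = 0.7252.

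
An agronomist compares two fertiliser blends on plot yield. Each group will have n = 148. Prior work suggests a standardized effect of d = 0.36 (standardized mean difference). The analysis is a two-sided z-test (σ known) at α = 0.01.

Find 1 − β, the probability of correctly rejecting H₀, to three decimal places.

Noncentrality parameter: δ = d·√(n/2) = 0.36 × √(148/2) = 3.0968
Two-sided α = 0.01 → critical value z_{0.005} = 2.576.
Power = Φ(δ − 2.576) + Φ(−δ − 2.576) = Φ(0.521) + Φ(-5.673) = 0.6988 + 0.0000 = 0.6988.

Power ≈ 0.699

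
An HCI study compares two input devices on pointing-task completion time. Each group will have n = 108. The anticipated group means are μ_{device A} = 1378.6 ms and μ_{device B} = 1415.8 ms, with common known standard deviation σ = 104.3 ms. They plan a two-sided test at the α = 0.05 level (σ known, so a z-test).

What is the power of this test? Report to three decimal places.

Standardized effect: d = |μ_{device A} − μ_{device B}| / σ = |1378.6 − 1415.8| / 104.3 = 0.3567
Noncentrality parameter: δ = d·√(n/2) = 0.3567 × √(108/2) = 2.6209
Two-sided α = 0.05 → critical value z_{0.025} = 1.960.
Power = Φ(δ − 1.960) + Φ(−δ − 1.960) = Φ(0.661) + Φ(-4.581) = 0.7457 + 0.0000 = 0.7457.

Power ≈ 0.746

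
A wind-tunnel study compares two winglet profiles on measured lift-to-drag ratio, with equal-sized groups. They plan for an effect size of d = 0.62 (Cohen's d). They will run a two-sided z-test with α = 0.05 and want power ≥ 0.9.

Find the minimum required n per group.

Set Φ(δ − 1.960) = 0.9; then δ − 1.960 = Φ⁻¹(0.9) = 1.282, giving δ = 3.242.
(For δ > 0 the lower-tail rejection region contributes negligibly to power, so the one-term inversion is standard.)
δ = d·√(n/2) ⇒ n = 2(δ/d)² = 2 × (3.242 / 0.62)² = 54.67.
Rounding up, n = 55 per group.

n = 55 per group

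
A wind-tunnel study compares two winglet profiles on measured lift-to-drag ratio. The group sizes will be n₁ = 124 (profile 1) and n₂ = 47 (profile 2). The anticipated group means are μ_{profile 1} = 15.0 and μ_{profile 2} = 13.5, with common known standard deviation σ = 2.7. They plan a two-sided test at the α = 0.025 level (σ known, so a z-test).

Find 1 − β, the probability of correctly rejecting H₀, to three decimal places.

Power ≈ 0.842

Standardized effect: d = |μ_{profile 1} − μ_{profile 2}| / σ = |15.0 − 13.5| / 2.7 = 0.5556
Noncentrality parameter: δ = d / √(1/n₁ + 1/n₂) = 0.5556 / √(1/124 + 1/47) = 3.2433
Two-sided α = 0.025 → critical value z_{0.0125} = 2.241.
Power = Φ(δ − 2.241) + Φ(−δ − 2.241) = Φ(1.002) + Φ(-5.485) = 0.8418 + 0.0000 = 0.8418.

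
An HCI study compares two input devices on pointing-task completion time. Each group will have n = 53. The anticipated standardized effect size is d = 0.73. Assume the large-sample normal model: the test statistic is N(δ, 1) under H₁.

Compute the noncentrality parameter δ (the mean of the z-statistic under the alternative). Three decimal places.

δ ≈ 3.758

δ = d·√(n/2) = 0.73 × √(53/2) = 3.7579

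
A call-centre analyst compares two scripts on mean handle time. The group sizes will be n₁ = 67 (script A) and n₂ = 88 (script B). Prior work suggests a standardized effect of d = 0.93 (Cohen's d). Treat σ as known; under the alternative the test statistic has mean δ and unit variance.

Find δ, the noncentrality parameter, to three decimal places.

δ ≈ 5.736

The noncentrality parameter scales effect size by the design's sample-size factor: δ = d / √(1/n₁ + 1/n₂) = 0.93 / √(1/67 + 1/88) = 5.7358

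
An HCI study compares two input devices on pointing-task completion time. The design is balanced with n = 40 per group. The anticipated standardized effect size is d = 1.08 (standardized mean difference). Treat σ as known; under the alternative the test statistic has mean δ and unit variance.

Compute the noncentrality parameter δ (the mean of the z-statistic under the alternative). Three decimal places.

The noncentrality parameter scales effect size by the design's sample-size factor: δ = d·√(n/2) = 1.08 × √(40/2) = 4.8299

δ ≈ 4.830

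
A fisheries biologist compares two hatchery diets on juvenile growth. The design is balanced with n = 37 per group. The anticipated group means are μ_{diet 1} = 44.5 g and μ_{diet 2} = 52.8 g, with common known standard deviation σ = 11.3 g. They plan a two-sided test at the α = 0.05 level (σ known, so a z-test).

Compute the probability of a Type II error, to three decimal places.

β ≈ 0.115

Standardized effect: d = |μ_{diet 1} − μ_{diet 2}| / σ = |44.5 − 52.8| / 11.3 = 0.7345
Noncentrality parameter: δ = d·√(n/2) = 0.7345 × √(37/2) = 3.1593
Two-sided α = 0.05 → critical value z_{0.025} = 1.960.
Power = Φ(δ − 1.960) + Φ(−δ − 1.960) = Φ(1.199) + Φ(-5.119) = 0.8848 + 0.0000 = 0.8848.
Type II error: β = 1 − power = 1 − 0.8848 = 0.1152.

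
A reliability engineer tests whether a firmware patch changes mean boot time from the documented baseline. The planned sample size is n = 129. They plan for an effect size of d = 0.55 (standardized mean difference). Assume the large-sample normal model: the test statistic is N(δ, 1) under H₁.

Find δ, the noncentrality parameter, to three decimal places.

δ ≈ 6.247

The noncentrality parameter scales effect size by the design's sample-size factor: δ = d·√n = 0.55 × √129 = 6.2468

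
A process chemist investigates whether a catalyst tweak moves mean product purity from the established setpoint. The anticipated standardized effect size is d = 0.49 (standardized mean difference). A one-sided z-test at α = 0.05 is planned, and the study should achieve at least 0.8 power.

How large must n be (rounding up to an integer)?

For power 0.8 need Φ(δ − z_{0.05}) = 0.8, so δ = z_{0.05} + z_{0.20} = 1.645 + 0.842 = 2.486.
δ = d·√n ⇒ n = (δ/d)² = (2.486 / 0.49)² = 25.75.
Round up to the next whole unit.

n = 26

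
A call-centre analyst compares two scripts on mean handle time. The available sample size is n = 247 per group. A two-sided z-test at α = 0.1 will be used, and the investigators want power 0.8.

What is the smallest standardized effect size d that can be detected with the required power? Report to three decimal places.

d ≈ 0.224

Need Φ(δ − 1.645) = 0.8, so δ = 1.645 + 0.842 = 2.486.
(Lower-tail contribution to power is negligible for δ > 0.)
δ = d·√(n/2) ⇒ d = δ/√(n/2) = 2.486/√(247/2) = 0.2237.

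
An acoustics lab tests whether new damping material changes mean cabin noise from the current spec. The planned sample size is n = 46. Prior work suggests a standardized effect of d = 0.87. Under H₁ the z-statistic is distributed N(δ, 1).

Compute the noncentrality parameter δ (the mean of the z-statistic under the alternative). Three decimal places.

δ = d·√n = 0.87 × √46 = 5.9006

δ ≈ 5.901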